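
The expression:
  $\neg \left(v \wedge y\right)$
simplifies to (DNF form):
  $\neg v \vee \neg y$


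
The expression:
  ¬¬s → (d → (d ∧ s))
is always true.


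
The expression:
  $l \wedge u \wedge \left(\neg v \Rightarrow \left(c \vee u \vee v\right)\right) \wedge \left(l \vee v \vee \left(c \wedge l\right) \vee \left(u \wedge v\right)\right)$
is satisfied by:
  {u: True, l: True}


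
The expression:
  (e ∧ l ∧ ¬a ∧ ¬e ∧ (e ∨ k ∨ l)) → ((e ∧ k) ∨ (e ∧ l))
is always true.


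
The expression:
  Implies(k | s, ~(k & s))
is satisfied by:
  {s: False, k: False}
  {k: True, s: False}
  {s: True, k: False}


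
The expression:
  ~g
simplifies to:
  ~g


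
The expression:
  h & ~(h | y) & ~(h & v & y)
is never true.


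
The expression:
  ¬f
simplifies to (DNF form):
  ¬f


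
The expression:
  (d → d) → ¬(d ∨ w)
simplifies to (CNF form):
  ¬d ∧ ¬w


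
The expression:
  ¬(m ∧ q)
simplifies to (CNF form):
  ¬m ∨ ¬q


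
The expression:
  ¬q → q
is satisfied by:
  {q: True}


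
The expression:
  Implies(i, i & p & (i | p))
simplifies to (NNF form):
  p | ~i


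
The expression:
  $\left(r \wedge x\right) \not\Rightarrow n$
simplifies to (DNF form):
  $r \wedge x \wedge \neg n$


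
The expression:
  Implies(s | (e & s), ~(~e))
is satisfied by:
  {e: True, s: False}
  {s: False, e: False}
  {s: True, e: True}


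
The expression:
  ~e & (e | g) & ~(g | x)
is never true.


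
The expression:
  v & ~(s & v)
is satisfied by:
  {v: True, s: False}


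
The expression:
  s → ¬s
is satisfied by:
  {s: False}


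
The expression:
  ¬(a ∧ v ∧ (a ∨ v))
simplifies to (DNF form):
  ¬a ∨ ¬v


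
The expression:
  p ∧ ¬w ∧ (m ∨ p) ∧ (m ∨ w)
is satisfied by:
  {m: True, p: True, w: False}


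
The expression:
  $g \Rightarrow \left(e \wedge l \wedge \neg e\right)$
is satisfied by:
  {g: False}


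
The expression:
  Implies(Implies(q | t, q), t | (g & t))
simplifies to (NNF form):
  t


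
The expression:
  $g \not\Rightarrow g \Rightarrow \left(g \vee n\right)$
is always true.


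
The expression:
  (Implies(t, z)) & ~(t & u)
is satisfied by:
  {z: True, t: False, u: False}
  {z: False, t: False, u: False}
  {u: True, z: True, t: False}
  {u: True, z: False, t: False}
  {t: True, z: True, u: False}


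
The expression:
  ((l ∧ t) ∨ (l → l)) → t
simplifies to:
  t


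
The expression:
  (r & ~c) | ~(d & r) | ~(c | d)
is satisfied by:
  {c: False, d: False, r: False}
  {r: True, c: False, d: False}
  {d: True, c: False, r: False}
  {r: True, d: True, c: False}
  {c: True, r: False, d: False}
  {r: True, c: True, d: False}
  {d: True, c: True, r: False}


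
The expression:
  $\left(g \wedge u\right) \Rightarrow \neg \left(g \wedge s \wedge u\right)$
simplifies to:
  $\neg g \vee \neg s \vee \neg u$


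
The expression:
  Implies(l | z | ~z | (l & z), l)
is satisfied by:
  {l: True}


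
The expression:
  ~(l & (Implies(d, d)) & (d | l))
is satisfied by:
  {l: False}


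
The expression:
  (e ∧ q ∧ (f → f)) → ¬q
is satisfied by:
  {e: False, q: False}
  {q: True, e: False}
  {e: True, q: False}


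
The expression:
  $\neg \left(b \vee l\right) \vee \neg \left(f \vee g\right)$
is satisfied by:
  {b: False, f: False, l: False, g: False}
  {g: True, b: False, f: False, l: False}
  {l: True, b: False, f: False, g: False}
  {f: True, g: False, b: False, l: False}
  {g: True, f: True, b: False, l: False}
  {b: True, g: False, f: False, l: False}
  {l: True, b: True, g: False, f: False}


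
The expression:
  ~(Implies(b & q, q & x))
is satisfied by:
  {b: True, q: True, x: False}


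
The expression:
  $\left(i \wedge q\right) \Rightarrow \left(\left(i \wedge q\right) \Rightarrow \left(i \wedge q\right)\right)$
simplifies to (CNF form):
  $\text{True}$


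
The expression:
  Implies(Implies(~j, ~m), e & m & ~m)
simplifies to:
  m & ~j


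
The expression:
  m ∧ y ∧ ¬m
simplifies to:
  False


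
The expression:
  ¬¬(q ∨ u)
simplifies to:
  q ∨ u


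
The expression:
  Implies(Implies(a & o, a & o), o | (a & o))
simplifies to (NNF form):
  o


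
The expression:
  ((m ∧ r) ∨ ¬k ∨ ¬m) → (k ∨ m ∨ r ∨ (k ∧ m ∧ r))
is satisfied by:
  {r: True, k: True, m: True}
  {r: True, k: True, m: False}
  {r: True, m: True, k: False}
  {r: True, m: False, k: False}
  {k: True, m: True, r: False}
  {k: True, m: False, r: False}
  {m: True, k: False, r: False}


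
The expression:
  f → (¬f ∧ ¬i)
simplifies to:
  ¬f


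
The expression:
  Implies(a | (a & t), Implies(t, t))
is always true.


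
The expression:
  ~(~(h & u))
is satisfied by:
  {h: True, u: True}


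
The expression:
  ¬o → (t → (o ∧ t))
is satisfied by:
  {o: True, t: False}
  {t: False, o: False}
  {t: True, o: True}


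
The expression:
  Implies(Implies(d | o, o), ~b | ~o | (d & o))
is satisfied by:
  {d: True, o: False, b: False}
  {o: False, b: False, d: False}
  {b: True, d: True, o: False}
  {b: True, o: False, d: False}
  {d: True, o: True, b: False}
  {o: True, d: False, b: False}
  {b: True, o: True, d: True}


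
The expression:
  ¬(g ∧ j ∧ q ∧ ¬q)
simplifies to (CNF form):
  True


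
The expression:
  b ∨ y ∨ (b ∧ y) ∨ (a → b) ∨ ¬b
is always true.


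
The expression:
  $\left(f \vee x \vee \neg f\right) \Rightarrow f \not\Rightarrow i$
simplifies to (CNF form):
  $f \wedge \neg i$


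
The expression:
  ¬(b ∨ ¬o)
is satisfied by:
  {o: True, b: False}


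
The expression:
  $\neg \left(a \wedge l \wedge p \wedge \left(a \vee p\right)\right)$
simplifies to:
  $\neg a \vee \neg l \vee \neg p$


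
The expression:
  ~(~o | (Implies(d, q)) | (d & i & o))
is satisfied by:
  {d: True, o: True, q: False, i: False}


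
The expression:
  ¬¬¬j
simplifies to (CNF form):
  ¬j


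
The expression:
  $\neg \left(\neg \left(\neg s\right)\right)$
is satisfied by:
  {s: False}


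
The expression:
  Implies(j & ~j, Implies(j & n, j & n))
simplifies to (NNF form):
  True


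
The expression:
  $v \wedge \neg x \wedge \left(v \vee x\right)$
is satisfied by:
  {v: True, x: False}


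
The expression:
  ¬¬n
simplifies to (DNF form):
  n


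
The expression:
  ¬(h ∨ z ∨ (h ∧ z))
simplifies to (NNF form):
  ¬h ∧ ¬z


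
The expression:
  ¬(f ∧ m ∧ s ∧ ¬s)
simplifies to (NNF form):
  True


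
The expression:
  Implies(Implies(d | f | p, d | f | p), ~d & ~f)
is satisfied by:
  {d: False, f: False}


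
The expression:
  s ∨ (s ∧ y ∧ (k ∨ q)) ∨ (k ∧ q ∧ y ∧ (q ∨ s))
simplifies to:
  s ∨ (k ∧ q ∧ y)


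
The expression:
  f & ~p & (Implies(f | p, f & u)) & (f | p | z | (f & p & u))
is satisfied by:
  {u: True, f: True, p: False}


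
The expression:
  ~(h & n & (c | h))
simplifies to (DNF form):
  ~h | ~n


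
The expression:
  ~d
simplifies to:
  ~d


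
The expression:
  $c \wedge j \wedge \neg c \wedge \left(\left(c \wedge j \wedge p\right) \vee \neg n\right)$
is never true.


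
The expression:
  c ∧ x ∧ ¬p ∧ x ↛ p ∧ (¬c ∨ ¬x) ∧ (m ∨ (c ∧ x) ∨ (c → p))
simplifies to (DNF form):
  False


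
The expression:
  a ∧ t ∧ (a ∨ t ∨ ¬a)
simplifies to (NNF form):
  a ∧ t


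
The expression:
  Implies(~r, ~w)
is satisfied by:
  {r: True, w: False}
  {w: False, r: False}
  {w: True, r: True}


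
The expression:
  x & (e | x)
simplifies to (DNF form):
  x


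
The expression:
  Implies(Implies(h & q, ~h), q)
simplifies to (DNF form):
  q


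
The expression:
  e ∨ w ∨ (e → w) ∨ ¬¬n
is always true.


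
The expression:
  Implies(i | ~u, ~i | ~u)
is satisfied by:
  {u: False, i: False}
  {i: True, u: False}
  {u: True, i: False}


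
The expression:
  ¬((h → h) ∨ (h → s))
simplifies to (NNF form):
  False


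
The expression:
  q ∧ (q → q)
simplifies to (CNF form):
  q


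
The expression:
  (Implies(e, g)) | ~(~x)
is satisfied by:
  {x: True, g: True, e: False}
  {x: True, e: False, g: False}
  {g: True, e: False, x: False}
  {g: False, e: False, x: False}
  {x: True, g: True, e: True}
  {x: True, e: True, g: False}
  {g: True, e: True, x: False}


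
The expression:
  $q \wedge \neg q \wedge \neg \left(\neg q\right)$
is never true.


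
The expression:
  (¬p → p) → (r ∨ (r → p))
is always true.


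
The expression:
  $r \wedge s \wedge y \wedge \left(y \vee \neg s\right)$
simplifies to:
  $r \wedge s \wedge y$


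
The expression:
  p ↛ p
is never true.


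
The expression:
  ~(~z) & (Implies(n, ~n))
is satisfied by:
  {z: True, n: False}


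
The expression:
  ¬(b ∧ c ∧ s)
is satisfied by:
  {s: False, c: False, b: False}
  {b: True, s: False, c: False}
  {c: True, s: False, b: False}
  {b: True, c: True, s: False}
  {s: True, b: False, c: False}
  {b: True, s: True, c: False}
  {c: True, s: True, b: False}


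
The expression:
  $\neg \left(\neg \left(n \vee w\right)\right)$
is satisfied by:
  {n: True, w: True}
  {n: True, w: False}
  {w: True, n: False}


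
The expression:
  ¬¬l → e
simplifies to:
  e ∨ ¬l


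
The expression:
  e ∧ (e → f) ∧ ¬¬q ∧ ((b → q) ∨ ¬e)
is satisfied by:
  {f: True, e: True, q: True}


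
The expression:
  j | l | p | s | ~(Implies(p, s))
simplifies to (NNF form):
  j | l | p | s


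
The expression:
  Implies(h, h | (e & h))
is always true.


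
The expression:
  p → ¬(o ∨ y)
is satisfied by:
  {o: False, p: False, y: False}
  {y: True, o: False, p: False}
  {o: True, y: False, p: False}
  {y: True, o: True, p: False}
  {p: True, y: False, o: False}


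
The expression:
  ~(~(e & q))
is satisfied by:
  {e: True, q: True}


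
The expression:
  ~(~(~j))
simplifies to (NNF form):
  ~j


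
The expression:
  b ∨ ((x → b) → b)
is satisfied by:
  {b: True, x: True}
  {b: True, x: False}
  {x: True, b: False}


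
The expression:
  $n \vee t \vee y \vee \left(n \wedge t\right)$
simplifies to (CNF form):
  $n \vee t \vee y$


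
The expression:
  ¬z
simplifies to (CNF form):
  ¬z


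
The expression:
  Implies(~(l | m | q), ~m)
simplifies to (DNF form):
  True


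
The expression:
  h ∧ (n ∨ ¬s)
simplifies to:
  h ∧ (n ∨ ¬s)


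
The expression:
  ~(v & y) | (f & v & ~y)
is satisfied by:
  {v: False, y: False}
  {y: True, v: False}
  {v: True, y: False}


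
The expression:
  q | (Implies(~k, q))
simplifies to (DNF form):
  k | q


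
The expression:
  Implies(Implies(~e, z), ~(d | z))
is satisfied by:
  {e: False, z: False, d: False}
  {d: True, e: False, z: False}
  {e: True, d: False, z: False}


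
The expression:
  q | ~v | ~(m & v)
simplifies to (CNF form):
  q | ~m | ~v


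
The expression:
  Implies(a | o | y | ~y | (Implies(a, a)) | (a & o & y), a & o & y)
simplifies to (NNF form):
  a & o & y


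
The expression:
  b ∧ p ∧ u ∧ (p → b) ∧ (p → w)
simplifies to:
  b ∧ p ∧ u ∧ w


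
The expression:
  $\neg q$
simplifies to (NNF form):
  $\neg q$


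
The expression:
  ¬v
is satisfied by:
  {v: False}


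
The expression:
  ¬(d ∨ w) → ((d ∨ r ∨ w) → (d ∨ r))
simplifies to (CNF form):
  True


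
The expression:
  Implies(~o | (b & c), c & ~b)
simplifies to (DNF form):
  (c & ~b) | (o & ~c)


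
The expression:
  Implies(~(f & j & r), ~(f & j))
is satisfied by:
  {r: True, j: False, f: False}
  {r: False, j: False, f: False}
  {f: True, r: True, j: False}
  {f: True, r: False, j: False}
  {j: True, r: True, f: False}
  {j: True, r: False, f: False}
  {j: True, f: True, r: True}


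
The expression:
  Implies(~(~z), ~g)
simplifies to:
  ~g | ~z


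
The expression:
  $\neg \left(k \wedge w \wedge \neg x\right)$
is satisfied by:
  {x: True, w: False, k: False}
  {w: False, k: False, x: False}
  {x: True, k: True, w: False}
  {k: True, w: False, x: False}
  {x: True, w: True, k: False}
  {w: True, x: False, k: False}
  {x: True, k: True, w: True}


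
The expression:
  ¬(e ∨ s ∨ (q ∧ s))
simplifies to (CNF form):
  ¬e ∧ ¬s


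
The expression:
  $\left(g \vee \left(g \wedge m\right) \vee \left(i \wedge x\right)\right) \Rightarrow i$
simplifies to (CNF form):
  $i \vee \neg g$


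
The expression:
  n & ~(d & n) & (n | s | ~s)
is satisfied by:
  {n: True, d: False}


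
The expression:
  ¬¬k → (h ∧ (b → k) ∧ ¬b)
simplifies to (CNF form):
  (h ∨ ¬k) ∧ (¬b ∨ ¬k)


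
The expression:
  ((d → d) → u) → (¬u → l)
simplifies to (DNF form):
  True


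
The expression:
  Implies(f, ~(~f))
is always true.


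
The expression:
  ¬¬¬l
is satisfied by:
  {l: False}


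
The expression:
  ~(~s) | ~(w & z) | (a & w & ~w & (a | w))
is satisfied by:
  {s: True, w: False, z: False}
  {w: False, z: False, s: False}
  {z: True, s: True, w: False}
  {z: True, w: False, s: False}
  {s: True, w: True, z: False}
  {w: True, s: False, z: False}
  {z: True, w: True, s: True}


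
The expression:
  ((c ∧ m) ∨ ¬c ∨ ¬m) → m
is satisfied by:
  {m: True}


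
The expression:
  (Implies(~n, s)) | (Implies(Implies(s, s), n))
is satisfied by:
  {n: True, s: True}
  {n: True, s: False}
  {s: True, n: False}


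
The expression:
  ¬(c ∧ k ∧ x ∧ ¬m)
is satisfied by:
  {m: True, k: False, x: False, c: False}
  {c: False, k: False, m: False, x: False}
  {c: True, m: True, k: False, x: False}
  {c: True, k: False, m: False, x: False}
  {x: True, m: True, c: False, k: False}
  {x: True, c: False, k: False, m: False}
  {x: True, c: True, m: True, k: False}
  {x: True, c: True, k: False, m: False}
  {m: True, k: True, x: False, c: False}
  {k: True, x: False, m: False, c: False}
  {c: True, k: True, m: True, x: False}
  {c: True, k: True, x: False, m: False}
  {m: True, k: True, x: True, c: False}
  {k: True, x: True, c: False, m: False}
  {c: True, k: True, x: True, m: True}


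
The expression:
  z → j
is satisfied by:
  {j: True, z: False}
  {z: False, j: False}
  {z: True, j: True}


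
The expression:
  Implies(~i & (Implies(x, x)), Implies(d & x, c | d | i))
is always true.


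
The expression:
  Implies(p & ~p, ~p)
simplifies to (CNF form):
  True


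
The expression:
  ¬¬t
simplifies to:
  t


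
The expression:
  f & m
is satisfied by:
  {m: True, f: True}


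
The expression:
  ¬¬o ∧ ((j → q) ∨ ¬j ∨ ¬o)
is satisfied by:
  {q: True, o: True, j: False}
  {o: True, j: False, q: False}
  {j: True, q: True, o: True}


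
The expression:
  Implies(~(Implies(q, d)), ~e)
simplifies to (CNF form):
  d | ~e | ~q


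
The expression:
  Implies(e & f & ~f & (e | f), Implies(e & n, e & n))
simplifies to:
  True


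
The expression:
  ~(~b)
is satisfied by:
  {b: True}


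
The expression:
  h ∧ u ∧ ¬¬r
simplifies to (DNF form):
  h ∧ r ∧ u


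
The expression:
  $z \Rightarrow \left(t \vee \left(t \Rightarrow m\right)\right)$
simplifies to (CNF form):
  $\text{True}$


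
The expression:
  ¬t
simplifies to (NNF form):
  ¬t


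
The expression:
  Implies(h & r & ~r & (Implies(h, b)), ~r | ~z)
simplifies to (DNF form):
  True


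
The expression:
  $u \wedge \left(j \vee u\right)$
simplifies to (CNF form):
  $u$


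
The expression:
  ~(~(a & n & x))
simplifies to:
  a & n & x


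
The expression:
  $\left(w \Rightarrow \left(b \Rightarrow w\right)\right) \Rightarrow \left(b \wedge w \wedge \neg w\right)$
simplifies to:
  $\text{False}$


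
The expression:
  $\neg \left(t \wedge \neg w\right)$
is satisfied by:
  {w: True, t: False}
  {t: False, w: False}
  {t: True, w: True}


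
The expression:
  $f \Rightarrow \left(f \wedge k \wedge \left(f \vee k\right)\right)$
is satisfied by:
  {k: True, f: False}
  {f: False, k: False}
  {f: True, k: True}


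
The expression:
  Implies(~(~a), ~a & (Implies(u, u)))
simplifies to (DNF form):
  ~a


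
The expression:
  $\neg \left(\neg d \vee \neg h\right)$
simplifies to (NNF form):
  $d \wedge h$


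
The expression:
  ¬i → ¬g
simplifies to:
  i ∨ ¬g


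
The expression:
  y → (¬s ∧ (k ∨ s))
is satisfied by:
  {k: True, y: False, s: False}
  {k: False, y: False, s: False}
  {s: True, k: True, y: False}
  {s: True, k: False, y: False}
  {y: True, k: True, s: False}


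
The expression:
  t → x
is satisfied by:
  {x: True, t: False}
  {t: False, x: False}
  {t: True, x: True}


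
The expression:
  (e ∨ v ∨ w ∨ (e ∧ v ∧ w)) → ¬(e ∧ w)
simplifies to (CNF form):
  ¬e ∨ ¬w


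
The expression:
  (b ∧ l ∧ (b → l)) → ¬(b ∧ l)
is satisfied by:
  {l: False, b: False}
  {b: True, l: False}
  {l: True, b: False}


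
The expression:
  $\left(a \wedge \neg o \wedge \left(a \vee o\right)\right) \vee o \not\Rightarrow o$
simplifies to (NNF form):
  $a \wedge \neg o$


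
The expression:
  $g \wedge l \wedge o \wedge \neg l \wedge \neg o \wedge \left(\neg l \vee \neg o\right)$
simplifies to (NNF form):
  $\text{False}$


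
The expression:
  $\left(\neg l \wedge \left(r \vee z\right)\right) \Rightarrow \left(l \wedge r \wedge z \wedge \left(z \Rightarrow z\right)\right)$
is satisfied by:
  {l: True, r: False, z: False}
  {z: True, l: True, r: False}
  {l: True, r: True, z: False}
  {z: True, l: True, r: True}
  {z: False, r: False, l: False}


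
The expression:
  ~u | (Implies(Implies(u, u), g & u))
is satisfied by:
  {g: True, u: False}
  {u: False, g: False}
  {u: True, g: True}


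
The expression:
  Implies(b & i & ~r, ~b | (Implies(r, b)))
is always true.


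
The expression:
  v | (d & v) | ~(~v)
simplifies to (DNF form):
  v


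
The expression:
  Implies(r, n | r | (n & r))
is always true.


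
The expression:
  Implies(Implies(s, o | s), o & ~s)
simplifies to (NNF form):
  o & ~s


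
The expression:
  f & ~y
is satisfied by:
  {f: True, y: False}


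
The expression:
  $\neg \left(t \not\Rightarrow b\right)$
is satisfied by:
  {b: True, t: False}
  {t: False, b: False}
  {t: True, b: True}


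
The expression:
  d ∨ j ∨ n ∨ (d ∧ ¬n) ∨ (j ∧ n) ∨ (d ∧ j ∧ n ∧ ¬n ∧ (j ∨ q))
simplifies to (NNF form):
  d ∨ j ∨ n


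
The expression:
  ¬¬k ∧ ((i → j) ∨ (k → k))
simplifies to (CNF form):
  k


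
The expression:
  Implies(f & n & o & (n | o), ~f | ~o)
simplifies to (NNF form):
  ~f | ~n | ~o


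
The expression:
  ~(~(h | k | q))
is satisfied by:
  {k: True, q: True, h: True}
  {k: True, q: True, h: False}
  {k: True, h: True, q: False}
  {k: True, h: False, q: False}
  {q: True, h: True, k: False}
  {q: True, h: False, k: False}
  {h: True, q: False, k: False}


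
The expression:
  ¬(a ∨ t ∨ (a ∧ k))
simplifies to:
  ¬a ∧ ¬t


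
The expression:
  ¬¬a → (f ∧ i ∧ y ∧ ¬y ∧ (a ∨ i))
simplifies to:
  ¬a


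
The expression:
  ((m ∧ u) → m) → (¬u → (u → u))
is always true.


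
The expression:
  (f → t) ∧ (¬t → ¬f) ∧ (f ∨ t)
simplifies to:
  t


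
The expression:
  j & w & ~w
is never true.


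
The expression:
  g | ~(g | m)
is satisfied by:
  {g: True, m: False}
  {m: False, g: False}
  {m: True, g: True}


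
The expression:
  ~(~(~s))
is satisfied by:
  {s: False}


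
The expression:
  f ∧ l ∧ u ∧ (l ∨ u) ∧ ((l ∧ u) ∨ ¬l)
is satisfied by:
  {u: True, f: True, l: True}


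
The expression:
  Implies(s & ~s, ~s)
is always true.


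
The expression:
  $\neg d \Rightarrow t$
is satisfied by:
  {d: True, t: True}
  {d: True, t: False}
  {t: True, d: False}


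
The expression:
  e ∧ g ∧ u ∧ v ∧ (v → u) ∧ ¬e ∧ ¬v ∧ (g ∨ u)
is never true.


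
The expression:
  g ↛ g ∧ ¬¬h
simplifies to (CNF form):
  False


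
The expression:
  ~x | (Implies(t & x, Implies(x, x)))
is always true.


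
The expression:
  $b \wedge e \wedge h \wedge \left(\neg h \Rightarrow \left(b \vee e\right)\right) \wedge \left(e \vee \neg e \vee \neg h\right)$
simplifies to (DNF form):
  $b \wedge e \wedge h$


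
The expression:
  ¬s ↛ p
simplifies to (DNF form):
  p ∨ ¬s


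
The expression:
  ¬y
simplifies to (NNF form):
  ¬y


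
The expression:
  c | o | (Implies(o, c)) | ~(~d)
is always true.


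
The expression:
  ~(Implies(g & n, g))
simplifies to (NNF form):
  False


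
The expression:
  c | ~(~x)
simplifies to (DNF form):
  c | x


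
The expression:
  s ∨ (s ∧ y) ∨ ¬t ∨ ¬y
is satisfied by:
  {s: True, t: False, y: False}
  {s: False, t: False, y: False}
  {y: True, s: True, t: False}
  {y: True, s: False, t: False}
  {t: True, s: True, y: False}
  {t: True, s: False, y: False}
  {t: True, y: True, s: True}


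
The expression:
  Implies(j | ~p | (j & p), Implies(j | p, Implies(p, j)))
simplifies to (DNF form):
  True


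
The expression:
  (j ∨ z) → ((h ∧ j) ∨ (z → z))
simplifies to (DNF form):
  True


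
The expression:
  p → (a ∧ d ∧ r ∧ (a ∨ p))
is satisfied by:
  {r: True, a: True, d: True, p: False}
  {r: True, a: True, d: False, p: False}
  {r: True, d: True, a: False, p: False}
  {r: True, d: False, a: False, p: False}
  {a: True, d: True, r: False, p: False}
  {a: True, r: False, d: False, p: False}
  {a: False, d: True, r: False, p: False}
  {a: False, r: False, d: False, p: False}
  {r: True, p: True, a: True, d: True}


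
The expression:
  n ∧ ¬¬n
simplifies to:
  n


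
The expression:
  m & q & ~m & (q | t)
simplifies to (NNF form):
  False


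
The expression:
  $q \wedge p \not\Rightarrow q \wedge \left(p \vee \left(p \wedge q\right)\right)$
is never true.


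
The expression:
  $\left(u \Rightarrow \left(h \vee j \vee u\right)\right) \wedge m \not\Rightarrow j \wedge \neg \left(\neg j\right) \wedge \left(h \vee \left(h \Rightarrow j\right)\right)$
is never true.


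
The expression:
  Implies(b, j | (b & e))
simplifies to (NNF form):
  e | j | ~b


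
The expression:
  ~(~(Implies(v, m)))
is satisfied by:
  {m: True, v: False}
  {v: False, m: False}
  {v: True, m: True}


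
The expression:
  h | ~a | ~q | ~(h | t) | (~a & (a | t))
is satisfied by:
  {h: True, t: False, a: False, q: False}
  {h: False, t: False, a: False, q: False}
  {q: True, h: True, t: False, a: False}
  {q: True, h: False, t: False, a: False}
  {a: True, h: True, t: False, q: False}
  {a: True, h: False, t: False, q: False}
  {q: True, a: True, h: True, t: False}
  {q: True, a: True, h: False, t: False}
  {t: True, h: True, q: False, a: False}
  {t: True, h: False, q: False, a: False}
  {q: True, t: True, h: True, a: False}
  {q: True, t: True, h: False, a: False}
  {a: True, t: True, h: True, q: False}
  {a: True, t: True, h: False, q: False}
  {a: True, t: True, q: True, h: True}


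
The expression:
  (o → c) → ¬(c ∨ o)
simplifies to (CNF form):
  ¬c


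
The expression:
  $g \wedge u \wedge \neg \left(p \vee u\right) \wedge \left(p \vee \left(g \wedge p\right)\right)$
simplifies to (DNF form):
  $\text{False}$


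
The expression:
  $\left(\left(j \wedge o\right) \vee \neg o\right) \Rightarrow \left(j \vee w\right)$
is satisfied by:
  {o: True, w: True, j: True}
  {o: True, w: True, j: False}
  {o: True, j: True, w: False}
  {o: True, j: False, w: False}
  {w: True, j: True, o: False}
  {w: True, j: False, o: False}
  {j: True, w: False, o: False}


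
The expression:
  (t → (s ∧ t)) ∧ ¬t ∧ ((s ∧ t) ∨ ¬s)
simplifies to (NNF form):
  ¬s ∧ ¬t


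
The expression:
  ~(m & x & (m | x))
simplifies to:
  ~m | ~x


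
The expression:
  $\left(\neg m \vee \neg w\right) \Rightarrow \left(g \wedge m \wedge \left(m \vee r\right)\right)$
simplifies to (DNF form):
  $\left(g \wedge m\right) \vee \left(m \wedge w\right)$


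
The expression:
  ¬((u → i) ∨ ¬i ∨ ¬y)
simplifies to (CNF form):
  False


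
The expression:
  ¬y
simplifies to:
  ¬y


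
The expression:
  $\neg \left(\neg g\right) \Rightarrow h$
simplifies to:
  $h \vee \neg g$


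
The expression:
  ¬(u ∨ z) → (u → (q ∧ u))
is always true.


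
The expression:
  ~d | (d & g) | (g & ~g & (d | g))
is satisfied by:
  {g: True, d: False}
  {d: False, g: False}
  {d: True, g: True}


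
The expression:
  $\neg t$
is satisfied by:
  {t: False}


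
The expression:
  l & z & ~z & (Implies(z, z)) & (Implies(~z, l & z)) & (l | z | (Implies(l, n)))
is never true.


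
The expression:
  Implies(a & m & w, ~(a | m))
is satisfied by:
  {w: False, m: False, a: False}
  {a: True, w: False, m: False}
  {m: True, w: False, a: False}
  {a: True, m: True, w: False}
  {w: True, a: False, m: False}
  {a: True, w: True, m: False}
  {m: True, w: True, a: False}


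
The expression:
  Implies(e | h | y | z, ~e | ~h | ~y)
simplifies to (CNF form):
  ~e | ~h | ~y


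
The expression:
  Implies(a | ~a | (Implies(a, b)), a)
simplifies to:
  a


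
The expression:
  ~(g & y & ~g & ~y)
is always true.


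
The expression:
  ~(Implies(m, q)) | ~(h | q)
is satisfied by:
  {m: True, q: False, h: False}
  {q: False, h: False, m: False}
  {m: True, h: True, q: False}


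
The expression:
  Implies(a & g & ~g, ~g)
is always true.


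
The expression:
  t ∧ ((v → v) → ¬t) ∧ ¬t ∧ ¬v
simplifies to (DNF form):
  False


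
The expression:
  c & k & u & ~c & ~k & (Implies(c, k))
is never true.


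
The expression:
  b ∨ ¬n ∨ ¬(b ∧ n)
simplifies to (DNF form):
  True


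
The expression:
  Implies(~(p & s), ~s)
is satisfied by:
  {p: True, s: False}
  {s: False, p: False}
  {s: True, p: True}


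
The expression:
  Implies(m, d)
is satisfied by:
  {d: True, m: False}
  {m: False, d: False}
  {m: True, d: True}


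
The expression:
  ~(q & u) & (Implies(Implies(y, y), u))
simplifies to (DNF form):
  u & ~q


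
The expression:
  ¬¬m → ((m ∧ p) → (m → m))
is always true.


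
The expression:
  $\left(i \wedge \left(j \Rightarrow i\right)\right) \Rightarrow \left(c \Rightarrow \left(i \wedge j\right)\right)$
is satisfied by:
  {j: True, c: False, i: False}
  {j: False, c: False, i: False}
  {i: True, j: True, c: False}
  {i: True, j: False, c: False}
  {c: True, j: True, i: False}
  {c: True, j: False, i: False}
  {c: True, i: True, j: True}


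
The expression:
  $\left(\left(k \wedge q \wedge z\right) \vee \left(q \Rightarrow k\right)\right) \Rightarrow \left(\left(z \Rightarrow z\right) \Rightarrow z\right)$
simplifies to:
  $z \vee \left(q \wedge \neg k\right)$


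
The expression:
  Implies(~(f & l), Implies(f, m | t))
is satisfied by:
  {t: True, m: True, l: True, f: False}
  {t: True, m: True, l: False, f: False}
  {t: True, l: True, m: False, f: False}
  {t: True, l: False, m: False, f: False}
  {m: True, l: True, t: False, f: False}
  {m: True, l: False, t: False, f: False}
  {l: True, t: False, m: False, f: False}
  {l: False, t: False, m: False, f: False}
  {f: True, t: True, m: True, l: True}
  {f: True, t: True, m: True, l: False}
  {f: True, t: True, l: True, m: False}
  {f: True, t: True, l: False, m: False}
  {f: True, m: True, l: True, t: False}
  {f: True, m: True, l: False, t: False}
  {f: True, l: True, m: False, t: False}


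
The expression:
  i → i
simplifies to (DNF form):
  True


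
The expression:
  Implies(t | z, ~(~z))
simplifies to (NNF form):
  z | ~t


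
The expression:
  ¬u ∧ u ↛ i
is never true.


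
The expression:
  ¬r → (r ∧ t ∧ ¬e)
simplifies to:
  r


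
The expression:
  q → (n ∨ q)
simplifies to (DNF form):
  True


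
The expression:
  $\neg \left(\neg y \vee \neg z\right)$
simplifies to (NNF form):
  $y \wedge z$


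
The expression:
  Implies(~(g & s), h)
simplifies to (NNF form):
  h | (g & s)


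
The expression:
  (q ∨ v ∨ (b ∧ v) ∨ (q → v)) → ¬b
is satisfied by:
  {b: False}


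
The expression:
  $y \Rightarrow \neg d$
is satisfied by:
  {d: False, y: False}
  {y: True, d: False}
  {d: True, y: False}


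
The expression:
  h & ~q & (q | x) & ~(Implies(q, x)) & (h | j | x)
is never true.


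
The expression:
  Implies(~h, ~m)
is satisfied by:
  {h: True, m: False}
  {m: False, h: False}
  {m: True, h: True}


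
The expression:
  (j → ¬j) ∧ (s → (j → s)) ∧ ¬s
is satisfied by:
  {j: False, s: False}


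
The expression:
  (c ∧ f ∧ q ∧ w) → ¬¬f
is always true.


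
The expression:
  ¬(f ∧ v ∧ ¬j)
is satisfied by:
  {j: True, v: False, f: False}
  {j: False, v: False, f: False}
  {f: True, j: True, v: False}
  {f: True, j: False, v: False}
  {v: True, j: True, f: False}
  {v: True, j: False, f: False}
  {v: True, f: True, j: True}


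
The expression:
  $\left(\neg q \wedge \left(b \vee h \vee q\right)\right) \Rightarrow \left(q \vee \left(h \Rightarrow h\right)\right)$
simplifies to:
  $\text{True}$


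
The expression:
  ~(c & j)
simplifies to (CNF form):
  ~c | ~j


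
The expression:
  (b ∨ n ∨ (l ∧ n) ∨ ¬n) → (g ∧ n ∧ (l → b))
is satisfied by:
  {g: True, b: True, n: True, l: False}
  {g: True, n: True, l: False, b: False}
  {g: True, b: True, l: True, n: True}


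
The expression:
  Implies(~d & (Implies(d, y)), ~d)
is always true.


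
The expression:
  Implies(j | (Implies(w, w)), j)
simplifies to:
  j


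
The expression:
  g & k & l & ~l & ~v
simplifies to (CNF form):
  False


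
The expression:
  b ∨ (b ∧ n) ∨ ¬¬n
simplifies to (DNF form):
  b ∨ n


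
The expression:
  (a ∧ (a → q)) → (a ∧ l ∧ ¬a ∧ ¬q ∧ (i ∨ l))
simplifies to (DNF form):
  ¬a ∨ ¬q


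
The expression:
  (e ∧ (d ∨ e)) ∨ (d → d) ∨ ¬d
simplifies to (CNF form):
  True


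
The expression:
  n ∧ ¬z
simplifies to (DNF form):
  n ∧ ¬z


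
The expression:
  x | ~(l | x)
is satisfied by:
  {x: True, l: False}
  {l: False, x: False}
  {l: True, x: True}


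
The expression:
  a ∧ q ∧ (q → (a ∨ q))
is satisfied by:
  {a: True, q: True}


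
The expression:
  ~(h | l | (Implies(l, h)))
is never true.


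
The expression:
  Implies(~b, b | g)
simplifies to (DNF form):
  b | g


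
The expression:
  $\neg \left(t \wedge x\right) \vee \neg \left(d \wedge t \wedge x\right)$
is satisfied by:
  {t: False, d: False, x: False}
  {x: True, t: False, d: False}
  {d: True, t: False, x: False}
  {x: True, d: True, t: False}
  {t: True, x: False, d: False}
  {x: True, t: True, d: False}
  {d: True, t: True, x: False}


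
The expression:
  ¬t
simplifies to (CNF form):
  ¬t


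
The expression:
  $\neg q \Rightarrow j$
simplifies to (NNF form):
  $j \vee q$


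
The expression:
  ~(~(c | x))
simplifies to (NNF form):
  c | x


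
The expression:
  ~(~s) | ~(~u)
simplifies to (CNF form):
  s | u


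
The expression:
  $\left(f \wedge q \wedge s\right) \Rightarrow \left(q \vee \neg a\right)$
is always true.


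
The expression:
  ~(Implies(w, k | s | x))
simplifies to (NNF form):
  w & ~k & ~s & ~x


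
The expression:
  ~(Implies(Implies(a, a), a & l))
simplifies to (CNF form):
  ~a | ~l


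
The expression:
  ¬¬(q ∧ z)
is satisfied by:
  {z: True, q: True}


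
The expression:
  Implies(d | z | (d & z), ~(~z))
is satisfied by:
  {z: True, d: False}
  {d: False, z: False}
  {d: True, z: True}


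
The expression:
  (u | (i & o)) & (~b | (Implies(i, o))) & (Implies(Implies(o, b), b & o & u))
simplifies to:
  o & (i | u) & (u | ~b)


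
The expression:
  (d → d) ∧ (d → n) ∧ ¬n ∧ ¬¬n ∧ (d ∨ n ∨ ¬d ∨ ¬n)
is never true.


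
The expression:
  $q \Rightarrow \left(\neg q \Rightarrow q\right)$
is always true.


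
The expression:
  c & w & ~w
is never true.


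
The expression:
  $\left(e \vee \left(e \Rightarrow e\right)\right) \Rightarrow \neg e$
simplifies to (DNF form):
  $\neg e$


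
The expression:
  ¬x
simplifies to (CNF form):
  ¬x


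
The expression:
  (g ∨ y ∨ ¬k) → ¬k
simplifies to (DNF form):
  (¬g ∧ ¬y) ∨ ¬k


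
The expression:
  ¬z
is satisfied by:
  {z: False}


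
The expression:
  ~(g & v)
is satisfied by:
  {g: False, v: False}
  {v: True, g: False}
  {g: True, v: False}


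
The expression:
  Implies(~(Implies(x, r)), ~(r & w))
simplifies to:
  True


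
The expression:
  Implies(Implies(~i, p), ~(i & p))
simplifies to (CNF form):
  ~i | ~p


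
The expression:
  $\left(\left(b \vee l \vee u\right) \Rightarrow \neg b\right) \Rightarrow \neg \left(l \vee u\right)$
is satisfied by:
  {b: True, l: False, u: False}
  {b: True, u: True, l: False}
  {b: True, l: True, u: False}
  {b: True, u: True, l: True}
  {u: False, l: False, b: False}


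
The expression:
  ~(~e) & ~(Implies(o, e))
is never true.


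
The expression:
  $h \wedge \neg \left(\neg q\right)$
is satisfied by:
  {h: True, q: True}


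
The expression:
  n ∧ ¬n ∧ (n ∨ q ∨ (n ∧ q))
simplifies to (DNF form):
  False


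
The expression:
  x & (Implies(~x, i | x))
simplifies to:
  x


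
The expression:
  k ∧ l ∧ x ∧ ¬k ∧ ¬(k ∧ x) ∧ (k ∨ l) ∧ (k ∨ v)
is never true.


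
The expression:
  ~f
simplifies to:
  ~f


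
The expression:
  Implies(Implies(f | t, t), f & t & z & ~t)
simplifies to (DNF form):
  f & ~t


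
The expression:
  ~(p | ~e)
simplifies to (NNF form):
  e & ~p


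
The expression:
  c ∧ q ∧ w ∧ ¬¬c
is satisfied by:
  {c: True, w: True, q: True}


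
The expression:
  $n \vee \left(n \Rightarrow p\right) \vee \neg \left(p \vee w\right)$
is always true.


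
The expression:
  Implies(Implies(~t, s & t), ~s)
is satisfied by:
  {s: False, t: False}
  {t: True, s: False}
  {s: True, t: False}


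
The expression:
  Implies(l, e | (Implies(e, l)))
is always true.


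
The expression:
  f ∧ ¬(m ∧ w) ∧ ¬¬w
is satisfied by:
  {w: True, f: True, m: False}


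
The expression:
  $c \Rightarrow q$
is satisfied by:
  {q: True, c: False}
  {c: False, q: False}
  {c: True, q: True}


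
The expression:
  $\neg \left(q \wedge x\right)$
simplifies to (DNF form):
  $\neg q \vee \neg x$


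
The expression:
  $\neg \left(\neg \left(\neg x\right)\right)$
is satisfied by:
  {x: False}


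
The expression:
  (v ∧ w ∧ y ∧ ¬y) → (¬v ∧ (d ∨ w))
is always true.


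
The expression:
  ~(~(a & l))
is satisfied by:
  {a: True, l: True}


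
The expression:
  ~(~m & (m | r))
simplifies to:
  m | ~r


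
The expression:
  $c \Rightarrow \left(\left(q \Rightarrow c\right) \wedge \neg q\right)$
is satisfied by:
  {c: False, q: False}
  {q: True, c: False}
  {c: True, q: False}


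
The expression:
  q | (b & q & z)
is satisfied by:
  {q: True}


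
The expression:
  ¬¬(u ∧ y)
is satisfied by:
  {u: True, y: True}


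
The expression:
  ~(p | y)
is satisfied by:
  {y: False, p: False}


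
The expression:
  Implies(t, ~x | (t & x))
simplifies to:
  True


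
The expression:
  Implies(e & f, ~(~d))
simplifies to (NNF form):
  d | ~e | ~f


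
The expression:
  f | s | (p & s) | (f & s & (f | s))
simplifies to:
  f | s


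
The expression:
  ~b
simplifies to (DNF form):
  ~b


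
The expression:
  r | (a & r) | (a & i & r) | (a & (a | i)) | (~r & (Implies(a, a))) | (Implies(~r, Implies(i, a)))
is always true.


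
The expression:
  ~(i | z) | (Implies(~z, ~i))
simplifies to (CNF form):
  z | ~i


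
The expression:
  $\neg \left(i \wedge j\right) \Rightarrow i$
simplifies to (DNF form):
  $i$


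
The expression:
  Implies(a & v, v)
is always true.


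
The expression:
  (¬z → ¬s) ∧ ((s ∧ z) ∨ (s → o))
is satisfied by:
  {z: True, s: False}
  {s: False, z: False}
  {s: True, z: True}


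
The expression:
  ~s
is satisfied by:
  {s: False}


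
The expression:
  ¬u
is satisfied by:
  {u: False}


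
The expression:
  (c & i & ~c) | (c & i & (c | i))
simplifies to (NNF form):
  c & i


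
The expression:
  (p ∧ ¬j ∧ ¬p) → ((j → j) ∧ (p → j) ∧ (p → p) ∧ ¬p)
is always true.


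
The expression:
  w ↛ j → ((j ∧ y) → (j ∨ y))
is always true.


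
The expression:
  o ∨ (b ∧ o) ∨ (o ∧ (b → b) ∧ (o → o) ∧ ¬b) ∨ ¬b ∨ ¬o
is always true.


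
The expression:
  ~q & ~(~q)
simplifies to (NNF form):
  False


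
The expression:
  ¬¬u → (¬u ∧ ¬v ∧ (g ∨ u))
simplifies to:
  ¬u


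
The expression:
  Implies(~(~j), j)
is always true.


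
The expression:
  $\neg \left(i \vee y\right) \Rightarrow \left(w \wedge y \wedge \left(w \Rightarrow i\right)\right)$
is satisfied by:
  {i: True, y: True}
  {i: True, y: False}
  {y: True, i: False}


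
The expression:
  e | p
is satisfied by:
  {e: True, p: True}
  {e: True, p: False}
  {p: True, e: False}


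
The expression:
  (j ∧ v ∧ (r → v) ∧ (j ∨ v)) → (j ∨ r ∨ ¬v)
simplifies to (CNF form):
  True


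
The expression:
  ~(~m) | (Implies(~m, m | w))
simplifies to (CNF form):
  m | w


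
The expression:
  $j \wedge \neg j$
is never true.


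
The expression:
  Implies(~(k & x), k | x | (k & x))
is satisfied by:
  {x: True, k: True}
  {x: True, k: False}
  {k: True, x: False}


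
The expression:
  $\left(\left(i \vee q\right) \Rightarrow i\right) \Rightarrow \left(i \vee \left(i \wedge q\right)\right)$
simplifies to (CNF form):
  $i \vee q$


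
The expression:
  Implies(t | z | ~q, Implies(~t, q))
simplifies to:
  q | t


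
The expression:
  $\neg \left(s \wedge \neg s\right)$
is always true.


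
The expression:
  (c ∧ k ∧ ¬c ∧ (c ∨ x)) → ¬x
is always true.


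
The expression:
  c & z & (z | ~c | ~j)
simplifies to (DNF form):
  c & z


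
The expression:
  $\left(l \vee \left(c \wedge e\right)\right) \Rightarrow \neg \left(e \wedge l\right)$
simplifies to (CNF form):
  $\neg e \vee \neg l$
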